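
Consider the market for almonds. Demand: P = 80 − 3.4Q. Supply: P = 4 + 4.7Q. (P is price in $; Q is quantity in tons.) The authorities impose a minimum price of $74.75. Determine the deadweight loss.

Competitive equilibrium: 80 − 3.4Q = 4 + 4.7Q → Q* = 9.3827, P* = 48.0988.
At the floor P = 74.75, quantity demanded = (80 − 74.75)/3.4 = 1.5441.
Sellers' marginal cost at Q' = 1.5441: 4 + 4.7·1.5441 = 11.2573.
ΔQ = 9.3827 − 1.5441 = 7.8386; wedge = 74.75 − 11.2573 = 63.4927.
The triangle = ½ × 7.8386 × 63.4927 = $248.85.

$248.85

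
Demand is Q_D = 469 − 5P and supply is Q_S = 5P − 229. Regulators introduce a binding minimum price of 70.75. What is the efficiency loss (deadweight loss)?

In inverse form: demand P = 93.8 − 0.2Q, supply P = 45.8 + 0.2Q.
Competitive equilibrium: 93.8 − 0.2Q = 45.8 + 0.2Q → Q* = 120, P* = 69.8.
At the floor P = 70.75, quantity demanded = (93.8 − 70.75)/0.2 = 115.25.
Sellers' marginal cost at Q' = 115.25: 45.8 + 0.2·115.25 = 68.85.
ΔQ = 120 − 115.25 = 4.75; wedge = 70.75 − 68.85 = 1.9.
Welfare loss = ½ × 4.75 × 1.9 = 4.51.

4.51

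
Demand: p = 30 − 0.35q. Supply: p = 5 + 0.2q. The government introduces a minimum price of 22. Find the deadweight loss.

140.43

Competitive equilibrium: 30 − 0.35q = 5 + 0.2q → q* = 45.4545, p* = 14.0909.
At the floor p = 22, quantity demanded = (30 − 22)/0.35 = 22.8571.
Sellers' marginal cost at q' = 22.8571: 5 + 0.2·22.8571 = 9.5714.
Δq = 45.4545 − 22.8571 = 22.5974; wedge = 22 − 9.5714 = 12.4286.
Deadweight loss = ½ × 22.5974 × 12.4286 = 140.43.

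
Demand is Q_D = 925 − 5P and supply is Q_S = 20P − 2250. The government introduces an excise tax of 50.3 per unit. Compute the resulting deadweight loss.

5060.18

In inverse form: demand P = 185 − 0.2Q, supply P = 112.5 + 0.05Q.
Competitive equilibrium: 185 − 0.2Q = 112.5 + 0.05Q → Q* = 290, P* = 127.
With the tax, the buyer price exceeds the seller price by 50.3: (185 − 0.2Q) − (112.5 + 0.05Q) = 50.3 → Q' = 88.8.
ΔQ = 290 − 88.8 = 201.2; the wedge equals the tax, 50.3.
The triangle = ½ × 201.2 × 50.3 = 5060.18.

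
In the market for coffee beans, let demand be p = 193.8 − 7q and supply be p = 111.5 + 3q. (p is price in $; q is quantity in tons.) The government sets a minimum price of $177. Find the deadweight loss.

Competitive equilibrium: 193.8 − 7q = 111.5 + 3q → q* = 8.23, p* = 136.19.
At the floor p = 177, quantity demanded = (193.8 − 177)/7 = 2.4.
Sellers' marginal cost at q' = 2.4: 111.5 + 3·2.4 = 118.7.
Δq = 8.23 − 2.4 = 5.83; wedge = 177 − 118.7 = 58.3.
Welfare loss = ½ × 5.83 × 58.3 = $169.94.

$169.94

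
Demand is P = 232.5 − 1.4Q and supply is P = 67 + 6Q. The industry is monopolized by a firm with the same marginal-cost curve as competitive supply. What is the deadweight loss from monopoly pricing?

46.84

Competitive equilibrium: 232.5 − 1.4Q = 67 + 6Q → Q* = 22.3649, P* = 201.1892.
Marginal revenue: MR = 232.5 − 2.8Q. Set MR = MC: 232.5 − 2.8Q = 67 + 6Q → Q_m = 18.8068.
Price P_m = 232.5 − 1.4·18.8068 = 206.1705; MC(Q_m) = 67 + 6·18.8068 = 179.8408.
Competitive Q* = 22.3649, so ΔQ = 3.5581; wedge = 206.1705 − 179.8408 = 26.3297.
DWL = ½ × 3.5581 × 26.3297 = 46.84.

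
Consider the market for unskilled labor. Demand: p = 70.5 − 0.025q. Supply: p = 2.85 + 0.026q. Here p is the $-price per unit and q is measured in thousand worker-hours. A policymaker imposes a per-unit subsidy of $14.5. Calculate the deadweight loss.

$2061.27 thousand

Competitive equilibrium: 70.5 − 0.025q = 2.85 + 0.026q → q* = 1326.4706, p* = 37.3382.
The subsidy lowers effective supply by 14.5: p = 0.026q − 11.65.
New quantity: 70.5 − 0.025q = 0.026q − 11.65 → q' = 1610.7843.
Overproduction Δq = 1610.7843 − 1326.4706 = 284.3137; wedge = subsidy = 14.5.
Welfare loss = ½ × 284.3137 × 14.5 = $2061.27 thousand.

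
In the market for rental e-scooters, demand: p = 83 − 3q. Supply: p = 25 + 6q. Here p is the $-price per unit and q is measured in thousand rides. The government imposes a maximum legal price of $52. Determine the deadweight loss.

Competitive equilibrium: 83 − 3q = 25 + 6q → q* = 6.4444, p* = 63.6667.
At the ceiling p = 52, quantity supplied = (52 − 25)/6 = 4.5.
Willingness to pay at q' = 4.5: 83 − 3·4.5 = 69.5.
Δq = 6.4444 − 4.5 = 1.9444; wedge = 69.5 − 52 = 17.5.
DWL = ½ × 1.9444 × 17.5 = $17.01 thousand.

$17.01 thousand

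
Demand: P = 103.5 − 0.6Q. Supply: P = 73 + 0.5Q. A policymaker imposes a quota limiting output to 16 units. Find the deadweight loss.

Competitive equilibrium: 103.5 − 0.6Q = 73 + 0.5Q → Q* = 27.7273, P* = 86.8636.
At Q = 16: demand price = 103.5 − 0.6·16 = 93.9; supply price = 73 + 0.5·16 = 81.
ΔQ = 27.7273 − 16 = 11.7273; wedge = 93.9 − 81 = 12.9.
The triangle = ½ × 11.7273 × 12.9 = 75.64.

75.64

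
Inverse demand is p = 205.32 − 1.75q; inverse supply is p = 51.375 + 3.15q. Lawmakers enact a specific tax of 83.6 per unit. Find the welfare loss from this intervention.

713.16

Competitive equilibrium: 205.32 − 1.75q = 51.375 + 3.15q → q* = 31.4173, p* = 150.3396.
With the tax, the buyer price exceeds the seller price by 83.6: (205.32 − 1.75q) − (51.375 + 3.15q) = 83.6 → q' = 14.3561.
Δq = 31.4173 − 14.3561 = 17.0612; the wedge equals the tax, 83.6.
Deadweight loss = ½ × 17.0612 × 83.6 = 713.16.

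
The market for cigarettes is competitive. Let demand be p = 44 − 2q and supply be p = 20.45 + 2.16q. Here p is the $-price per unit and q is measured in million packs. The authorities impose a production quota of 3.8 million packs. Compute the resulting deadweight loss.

$7.20 million

Competitive equilibrium: 44 − 2q = 20.45 + 2.16q → q* = 5.6611, p* = 32.6779.
At q = 3.8: demand price = 44 − 2·3.8 = 36.4; supply price = 20.45 + 2.16·3.8 = 28.658.
Δq = 5.6611 − 3.8 = 1.8611; wedge = 36.4 − 28.658 = 7.742.
DWL = ½ × 1.8611 × 7.742 = $7.20 million.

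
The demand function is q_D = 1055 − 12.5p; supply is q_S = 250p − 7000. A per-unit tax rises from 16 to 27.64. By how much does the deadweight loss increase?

In inverse form: demand p = 84.4 − 0.08q, supply p = 28 + 0.004q.
Competitive equilibrium: 84.4 − 0.08q = 28 + 0.004q → q* = 671.4286, p* = 30.6857.
For a per-unit tax t: Δq = t/0.084, so DWL = ½·t·(t/0.084) = t²/0.168.
At t = 16: DWL = 1523.81. At t = 27.64: DWL = 4547.438.
Increase = 4547.438 − 1523.81 = 3023.63.

3023.63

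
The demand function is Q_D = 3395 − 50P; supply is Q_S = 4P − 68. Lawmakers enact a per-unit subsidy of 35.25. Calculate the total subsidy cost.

11247.36

In inverse form: demand P = 67.9 − 0.02Q, supply P = 17 + 0.25Q.
Competitive equilibrium: 67.9 − 0.02Q = 17 + 0.25Q → Q* = 188.5185, P* = 64.1296.
The subsidy lowers effective supply by 35.25: P = 0.25Q − 18.25.
New quantity: 67.9 − 0.02Q = 0.25Q − 18.25 → Q' = 319.0741.
Total subsidy cost = 35.25 × 319.0741 = 11247.36.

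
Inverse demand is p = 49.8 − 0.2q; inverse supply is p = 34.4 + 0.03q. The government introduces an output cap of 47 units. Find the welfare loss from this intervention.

Competitive equilibrium: 49.8 − 0.2q = 34.4 + 0.03q → q* = 66.9565, p* = 36.4087.
At q = 47: demand price = 49.8 − 0.2·47 = 40.4; supply price = 34.4 + 0.03·47 = 35.81.
Δq = 66.9565 − 47 = 19.9565; wedge = 40.4 − 35.81 = 4.59.
Welfare loss = ½ × 19.9565 × 4.59 = 45.80.

45.80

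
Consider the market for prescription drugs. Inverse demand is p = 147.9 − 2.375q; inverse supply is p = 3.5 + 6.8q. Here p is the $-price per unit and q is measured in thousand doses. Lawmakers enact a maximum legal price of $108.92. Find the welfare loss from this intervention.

Competitive equilibrium: 147.9 − 2.375q = 3.5 + 6.8q → q* = 15.7384, p* = 110.5213.
At the ceiling p = 108.92, quantity supplied = (108.92 − 3.5)/6.8 = 15.5029.
Willingness to pay at q' = 15.5029: 147.9 − 2.375·15.5029 = 111.0806.
Δq = 15.7384 − 15.5029 = 0.2355; wedge = 111.0806 − 108.92 = 2.1606.
Welfare loss = ½ × 0.2355 × 2.1606 = $0.25 thousand.

$0.25 thousand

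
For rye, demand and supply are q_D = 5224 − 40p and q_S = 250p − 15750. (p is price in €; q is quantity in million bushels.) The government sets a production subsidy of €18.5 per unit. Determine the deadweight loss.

In inverse form: demand p = 130.6 − 0.025q, supply p = 63 + 0.004q.
Competitive equilibrium: 130.6 − 0.025q = 63 + 0.004q → q* = 2331.0345, p* = 72.3241.
The subsidy lowers effective supply by 18.5: p = 44.5 + 0.004q.
New quantity: 130.6 − 0.025q = 44.5 + 0.004q → q' = 2968.9655.
Overproduction Δq = 2968.9655 − 2331.0345 = 637.931; wedge = subsidy = 18.5.
The triangle = ½ × 637.931 × 18.5 = €5900.86 million.

€5900.86 million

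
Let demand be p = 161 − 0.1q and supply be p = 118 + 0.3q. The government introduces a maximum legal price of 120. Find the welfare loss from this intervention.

2033.47

Competitive equilibrium: 161 − 0.1q = 118 + 0.3q → q* = 107.5, p* = 150.25.
At the ceiling p = 120, quantity supplied = (120 − 118)/0.3 = 6.6667.
Willingness to pay at q' = 6.6667: 161 − 0.1·6.6667 = 160.3333.
Δq = 107.5 − 6.6667 = 100.8333; wedge = 160.3333 − 120 = 40.3333.
DWL = ½ × 100.8333 × 40.3333 = 2033.47.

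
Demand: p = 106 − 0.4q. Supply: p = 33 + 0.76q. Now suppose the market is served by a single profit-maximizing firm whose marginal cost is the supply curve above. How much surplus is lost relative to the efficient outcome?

Competitive equilibrium: 106 − 0.4q = 33 + 0.76q → q* = 62.931, p* = 80.8276.
Marginal revenue: MR = 106 − 0.8q. Set MR = MC: 106 − 0.8q = 33 + 0.76q → q_m = 46.7949.
Price p_m = 106 − 0.4·46.7949 = 87.282; MC(q_m) = 33 + 0.76·46.7949 = 68.5641.
Competitive q* = 62.931, so Δq = 16.1361; wedge = 87.282 − 68.5641 = 18.7179.
Welfare loss = ½ × 16.1361 × 18.7179 = 151.02.

151.02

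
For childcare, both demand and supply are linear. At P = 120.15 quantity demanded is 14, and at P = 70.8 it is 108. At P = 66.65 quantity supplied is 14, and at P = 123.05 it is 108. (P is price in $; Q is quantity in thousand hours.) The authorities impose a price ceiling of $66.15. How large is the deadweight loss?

$1317.09 thousand

Demand slope = (70.8 − 120.15)/(108 − 14) = −0.525, so P = 127.5 − 0.525Q.
Supply slope = (123.05 − 66.65)/(108 − 14) = 0.6, so P = 58.25 + 0.6Q.
Competitive equilibrium: 127.5 − 0.525Q = 58.25 + 0.6Q → Q* = 61.5556, P* = 95.1833.
At the ceiling P = 66.15, quantity supplied = (66.15 − 58.25)/0.6 = 13.1667.
Willingness to pay at Q' = 13.1667: 127.5 − 0.525·13.1667 = 120.5875.
ΔQ = 61.5556 − 13.1667 = 48.3889; wedge = 120.5875 − 66.15 = 54.4375.
Deadweight loss = ½ × 48.3889 × 54.4375 = $1317.09 thousand.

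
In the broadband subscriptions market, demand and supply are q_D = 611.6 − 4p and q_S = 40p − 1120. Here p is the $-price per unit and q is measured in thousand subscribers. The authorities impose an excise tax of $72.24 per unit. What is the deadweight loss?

In inverse form: demand p = 152.9 − 0.25q, supply p = 28 + 0.025q.
Competitive equilibrium: 152.9 − 0.25q = 28 + 0.025q → q* = 454.1818, p* = 39.3545.
With the tax, the buyer price exceeds the seller price by 72.24: (152.9 − 0.25q) − (28 + 0.025q) = 72.24 → q' = 191.4909.
Δq = 454.1818 − 191.4909 = 262.6909; the wedge equals the tax, 72.24.
The triangle = ½ × 262.6909 × 72.24 = $9488.40 thousand.

$9488.40 thousand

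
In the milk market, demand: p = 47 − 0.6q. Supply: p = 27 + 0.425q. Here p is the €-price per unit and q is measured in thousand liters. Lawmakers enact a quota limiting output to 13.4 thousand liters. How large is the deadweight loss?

€19.15 thousand

Competitive equilibrium: 47 − 0.6q = 27 + 0.425q → q* = 19.5122, p* = 35.2927.
At q = 13.4: demand price = 47 − 0.6·13.4 = 38.96; supply price = 27 + 0.425·13.4 = 32.695.
Δq = 19.5122 − 13.4 = 6.1122; wedge = 38.96 − 32.695 = 6.265.
DWL = ½ × 6.1122 × 6.265 = €19.15 thousand.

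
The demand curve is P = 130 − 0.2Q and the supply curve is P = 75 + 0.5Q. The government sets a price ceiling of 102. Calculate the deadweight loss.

211.31

Competitive equilibrium: 130 − 0.2Q = 75 + 0.5Q → Q* = 78.5714, P* = 114.2857.
At the ceiling P = 102, quantity supplied = (102 − 75)/0.5 = 54.
Willingness to pay at Q' = 54: 130 − 0.2·54 = 119.2.
ΔQ = 78.5714 − 54 = 24.5714; wedge = 119.2 − 102 = 17.2.
The triangle = ½ × 24.5714 × 17.2 = 211.31.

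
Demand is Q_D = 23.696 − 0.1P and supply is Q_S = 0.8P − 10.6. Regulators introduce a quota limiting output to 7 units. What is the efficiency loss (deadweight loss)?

In inverse form: demand P = 236.96 − 10Q, supply P = 13.25 + 1.25Q.
Competitive equilibrium: 236.96 − 10Q = 13.25 + 1.25Q → Q* = 19.8853, P* = 38.1067.
At Q = 7: demand price = 236.96 − 10·7 = 166.96; supply price = 13.25 + 1.25·7 = 22.
ΔQ = 19.8853 − 7 = 12.8853; wedge = 166.96 − 22 = 144.96.
DWL = ½ × 12.8853 × 144.96 = 933.93.

933.93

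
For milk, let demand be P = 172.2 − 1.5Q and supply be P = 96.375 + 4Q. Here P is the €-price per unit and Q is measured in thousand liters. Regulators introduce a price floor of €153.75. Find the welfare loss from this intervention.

Competitive equilibrium: 172.2 − 1.5Q = 96.375 + 4Q → Q* = 13.7864, P* = 151.5205.
At the floor P = 153.75, quantity demanded = (172.2 − 153.75)/1.5 = 12.3.
Sellers' marginal cost at Q' = 12.3: 96.375 + 4·12.3 = 145.575.
ΔQ = 13.7864 − 12.3 = 1.4864; wedge = 153.75 − 145.575 = 8.175.
Deadweight loss = ½ × 1.4864 × 8.175 = €6.08 thousand.

€6.08 thousand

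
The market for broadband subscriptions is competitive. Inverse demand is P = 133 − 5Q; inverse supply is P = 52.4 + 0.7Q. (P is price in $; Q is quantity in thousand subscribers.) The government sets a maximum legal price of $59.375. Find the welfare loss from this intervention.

Competitive equilibrium: 133 − 5Q = 52.4 + 0.7Q → Q* = 14.1404, P* = 62.2982.
At the ceiling P = 59.375, quantity supplied = (59.375 − 52.4)/0.7 = 9.9643.
Willingness to pay at Q' = 9.9643: 133 − 5·9.9643 = 83.1785.
ΔQ = 14.1404 − 9.9643 = 4.1761; wedge = 83.1785 − 59.375 = 23.8035.
Deadweight loss = ½ × 4.1761 × 23.8035 = $49.70 thousand.

$49.70 thousand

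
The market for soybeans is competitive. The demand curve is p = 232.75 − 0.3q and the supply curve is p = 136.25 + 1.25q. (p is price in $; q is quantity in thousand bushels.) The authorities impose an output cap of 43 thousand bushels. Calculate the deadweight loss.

Competitive equilibrium: 232.75 − 0.3q = 136.25 + 1.25q → q* = 62.2581, p* = 214.0726.
At q = 43: demand price = 232.75 − 0.3·43 = 219.85; supply price = 136.25 + 1.25·43 = 190.
Δq = 62.2581 − 43 = 19.2581; wedge = 219.85 − 190 = 29.85.
DWL = ½ × 19.2581 × 29.85 = $287.43 thousand.

$287.43 thousand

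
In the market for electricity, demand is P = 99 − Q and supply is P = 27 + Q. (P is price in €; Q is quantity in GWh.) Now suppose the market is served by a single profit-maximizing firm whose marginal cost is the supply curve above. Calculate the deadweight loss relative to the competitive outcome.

Competitive equilibrium: 99 − Q = 27 + Q → Q* = 36, P* = 63.
Marginal revenue: MR = 99 − 2Q. Set MR = MC: 99 − 2Q = 27 + Q → Q_m = 24.
Price P_m = 99 − 1·24 = 75; MC(Q_m) = 27 + 1·24 = 51.
Competitive Q* = 36, so ΔQ = 12; wedge = 75 − 51 = 24.
The triangle = ½ × 12 × 24 = €144.

€144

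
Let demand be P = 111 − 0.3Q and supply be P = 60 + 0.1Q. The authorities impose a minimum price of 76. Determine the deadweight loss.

23.47

Competitive equilibrium: 111 − 0.3Q = 60 + 0.1Q → Q* = 127.5, P* = 72.75.
At the floor P = 76, quantity demanded = (111 − 76)/0.3 = 116.6667.
Sellers' marginal cost at Q' = 116.6667: 60 + 0.1·116.6667 = 71.6667.
ΔQ = 127.5 − 116.6667 = 10.8333; wedge = 76 − 71.6667 = 4.3333.
The triangle = ½ × 10.8333 × 4.3333 = 23.47.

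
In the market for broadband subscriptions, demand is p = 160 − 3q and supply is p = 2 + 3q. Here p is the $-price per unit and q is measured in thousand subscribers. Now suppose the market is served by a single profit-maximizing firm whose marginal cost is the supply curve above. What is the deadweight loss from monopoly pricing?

$231.15 thousand

Competitive equilibrium: 160 − 3q = 2 + 3q → q* = 26.33333, p* = 81.
Marginal revenue: MR = 160 − 6q. Set MR = MC: 160 − 6q = 2 + 3q → q_m = 17.55556.
Price p_m = 160 − 3·17.55556 = 107.33332; MC(q_m) = 2 + 3·17.55556 = 54.66668.
Competitive q* = 26.33333, so Δq = 8.77777; wedge = 107.33332 − 54.66668 = 52.66664.
DWL = ½ × 8.77777 × 52.66664 = $231.15 thousand.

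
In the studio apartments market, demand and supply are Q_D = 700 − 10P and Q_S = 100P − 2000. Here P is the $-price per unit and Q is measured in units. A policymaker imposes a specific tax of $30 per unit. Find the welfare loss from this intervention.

In inverse form: demand P = 70 − 0.1Q, supply P = 20 + 0.01Q.
Competitive equilibrium: 70 − 0.1Q = 20 + 0.01Q → Q* = 454.5455, P* = 24.5455.
With the tax, the buyer price exceeds the seller price by 30: (70 − 0.1Q) − (20 + 0.01Q) = 30 → Q' = 181.8182.
ΔQ = 454.5455 − 181.8182 = 272.7273; the wedge equals the tax, 30.
Welfare loss = ½ × 272.7273 × 30 = $4090.91.

$4090.91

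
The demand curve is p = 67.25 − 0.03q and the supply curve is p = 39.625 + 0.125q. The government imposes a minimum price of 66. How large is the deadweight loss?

1445.25

Competitive equilibrium: 67.25 − 0.03q = 39.625 + 0.125q → q* = 178.2258, p* = 61.9032.
At the floor p = 66, quantity demanded = (67.25 − 66)/0.03 = 41.6667.
Sellers' marginal cost at q' = 41.6667: 39.625 + 0.125·41.6667 = 44.8333.
Δq = 178.2258 − 41.6667 = 136.5591; wedge = 66 − 44.8333 = 21.1667.
Welfare loss = ½ × 136.5591 × 21.1667 = 1445.25.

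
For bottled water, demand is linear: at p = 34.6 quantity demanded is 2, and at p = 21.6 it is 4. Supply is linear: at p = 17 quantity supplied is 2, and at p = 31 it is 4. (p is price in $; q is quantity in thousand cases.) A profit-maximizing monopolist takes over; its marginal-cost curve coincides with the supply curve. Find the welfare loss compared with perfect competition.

Demand slope = (21.6 − 34.6)/(4 − 2) = −6.5, so p = 47.6 − 6.5q.
Supply slope = (31 − 17)/(4 − 2) = 7, so p = 3 + 7q.
Competitive equilibrium: 47.6 − 6.5q = 3 + 7q → q* = 3.3037, p* = 26.1259.
Marginal revenue: MR = 47.6 − 13q. Set MR = MC: 47.6 − 13q = 3 + 7q → q_m = 2.23.
Price p_m = 47.6 − 6.5·2.23 = 33.105; MC(q_m) = 3 + 7·2.23 = 18.61.
Competitive q* = 3.3037, so Δq = 1.0737; wedge = 33.105 − 18.61 = 14.495.
DWL = ½ × 1.0737 × 14.495 = $7.78 thousand.

$7.78 thousand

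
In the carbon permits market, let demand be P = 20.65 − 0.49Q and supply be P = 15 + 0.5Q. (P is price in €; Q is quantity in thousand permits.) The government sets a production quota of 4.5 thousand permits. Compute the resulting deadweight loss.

€0.72 thousand

Competitive equilibrium: 20.65 − 0.49Q = 15 + 0.5Q → Q* = 5.7071, P* = 17.8535.
At Q = 4.5: demand price = 20.65 − 0.49·4.5 = 18.445; supply price = 15 + 0.5·4.5 = 17.25.
ΔQ = 5.7071 − 4.5 = 1.2071; wedge = 18.445 − 17.25 = 1.195.
DWL = ½ × 1.2071 × 1.195 = €0.72 thousand.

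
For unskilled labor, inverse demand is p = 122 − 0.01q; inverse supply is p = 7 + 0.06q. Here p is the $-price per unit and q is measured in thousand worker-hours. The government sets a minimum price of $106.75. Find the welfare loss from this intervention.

Competitive equilibrium: 122 − 0.01q = 7 + 0.06q → q* = 1642.8571, p* = 105.5714.
At the floor p = 106.75, quantity demanded = (122 − 106.75)/0.01 = 1525.
Sellers' marginal cost at q' = 1525: 7 + 0.06·1525 = 98.5.
Δq = 1642.8571 − 1525 = 117.8571; wedge = 106.75 − 98.5 = 8.25.
Deadweight loss = ½ × 117.8571 × 8.25 = $486.16 thousand.

$486.16 thousand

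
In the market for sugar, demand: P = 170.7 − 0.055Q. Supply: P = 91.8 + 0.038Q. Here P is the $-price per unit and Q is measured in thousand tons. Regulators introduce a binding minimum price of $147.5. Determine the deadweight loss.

$8461.19 thousand

Competitive equilibrium: 170.7 − 0.055Q = 91.8 + 0.038Q → Q* = 848.3871, P* = 124.0387.
At the floor P = 147.5, quantity demanded = (170.7 − 147.5)/0.055 = 421.8182.
Sellers' marginal cost at Q' = 421.8182: 91.8 + 0.038·421.8182 = 107.8291.
ΔQ = 848.3871 − 421.8182 = 426.5689; wedge = 147.5 − 107.8291 = 39.6709.
Deadweight loss = ½ × 426.5689 × 39.6709 = $8461.19 thousand.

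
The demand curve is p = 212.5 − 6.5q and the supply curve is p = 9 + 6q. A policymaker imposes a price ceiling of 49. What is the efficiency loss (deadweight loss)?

Competitive equilibrium: 212.5 − 6.5q = 9 + 6q → q* = 16.28, p* = 106.68.
At the ceiling p = 49, quantity supplied = (49 − 9)/6 = 6.6667.
Willingness to pay at q' = 6.6667: 212.5 − 6.5·6.6667 = 169.1665.
Δq = 16.28 − 6.6667 = 9.6133; wedge = 169.1665 − 49 = 120.1665.
Deadweight loss = ½ × 9.6133 × 120.1665 = 577.60.

577.60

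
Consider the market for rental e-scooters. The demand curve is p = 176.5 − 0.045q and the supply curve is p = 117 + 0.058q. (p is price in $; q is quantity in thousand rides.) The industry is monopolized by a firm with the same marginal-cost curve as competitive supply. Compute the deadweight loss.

Competitive equilibrium: 176.5 − 0.045q = 117 + 0.058q → q* = 577.6699, p* = 150.5049.
Marginal revenue: MR = 176.5 − 0.09q. Set MR = MC: 176.5 − 0.09q = 117 + 0.058q → q_m = 402.027.
Price p_m = 176.5 − 0.045·402.027 = 158.4088; MC(q_m) = 117 + 0.058·402.027 = 140.3176.
Competitive q* = 577.6699, so Δq = 175.6429; wedge = 158.4088 − 140.3176 = 18.0912.
Deadweight loss = ½ × 175.6429 × 18.0912 = $1588.80 thousand.

$1588.80 thousand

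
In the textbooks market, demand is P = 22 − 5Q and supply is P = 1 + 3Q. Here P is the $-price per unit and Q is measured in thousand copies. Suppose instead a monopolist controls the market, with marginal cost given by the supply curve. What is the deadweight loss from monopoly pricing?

$4.08 thousand

Competitive equilibrium: 22 − 5Q = 1 + 3Q → Q* = 2.625, P* = 8.875.
Marginal revenue: MR = 22 − 10Q. Set MR = MC: 22 − 10Q = 1 + 3Q → Q_m = 1.6154.
Price P_m = 22 − 5·1.6154 = 13.923; MC(Q_m) = 1 + 3·1.6154 = 5.8462.
Competitive Q* = 2.625, so ΔQ = 1.0096; wedge = 13.923 − 5.8462 = 8.0768.
The triangle = ½ × 1.0096 × 8.0768 = $4.08 thousand.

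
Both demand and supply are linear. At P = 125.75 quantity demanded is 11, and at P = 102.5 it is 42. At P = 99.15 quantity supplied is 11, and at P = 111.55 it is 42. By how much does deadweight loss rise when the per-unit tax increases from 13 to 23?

156.52

Demand slope = (102.5 − 125.75)/(42 − 11) = −0.75, so P = 134 − 0.75Q.
Supply slope = (111.55 − 99.15)/(42 − 11) = 0.4, so P = 94.75 + 0.4Q.
Competitive equilibrium: 134 − 0.75Q = 94.75 + 0.4Q → Q* = 34.1304, P* = 108.4022.
For a per-unit tax t: ΔQ = t/1.15, so DWL = ½·t·(t/1.15) = t²/2.3.
At t = 13: DWL = 73.478. At t = 23: DWL = 230.
Increase = 230 − 73.478 = 156.52.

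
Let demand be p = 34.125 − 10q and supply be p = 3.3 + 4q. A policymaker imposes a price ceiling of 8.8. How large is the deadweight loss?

Competitive equilibrium: 34.125 − 10q = 3.3 + 4q → q* = 2.2018, p* = 12.1071.
At the ceiling p = 8.8, quantity supplied = (8.8 − 3.3)/4 = 1.375.
Willingness to pay at q' = 1.375: 34.125 − 10·1.375 = 20.375.
Δq = 2.2018 − 1.375 = 0.8268; wedge = 20.375 − 8.8 = 11.575.
DWL = ½ × 0.8268 × 11.575 = 4.79.

4.79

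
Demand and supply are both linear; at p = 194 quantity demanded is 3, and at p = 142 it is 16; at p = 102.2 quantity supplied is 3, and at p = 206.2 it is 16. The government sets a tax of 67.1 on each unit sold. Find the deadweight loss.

Demand slope = (142 − 194)/(16 − 3) = −4, so p = 206 − 4q.
Supply slope = (206.2 − 102.2)/(16 − 3) = 8, so p = 78.2 + 8q.
Competitive equilibrium: 206 − 4q = 78.2 + 8q → q* = 10.65, p* = 163.4.
With the tax, the buyer price exceeds the seller price by 67.1: (206 − 4q) − (78.2 + 8q) = 67.1 → q' = 5.0583.
Δq = 10.65 − 5.0583 = 5.5917; the wedge equals the tax, 67.1.
Deadweight loss = ½ × 5.5917 × 67.1 = 187.60.

187.60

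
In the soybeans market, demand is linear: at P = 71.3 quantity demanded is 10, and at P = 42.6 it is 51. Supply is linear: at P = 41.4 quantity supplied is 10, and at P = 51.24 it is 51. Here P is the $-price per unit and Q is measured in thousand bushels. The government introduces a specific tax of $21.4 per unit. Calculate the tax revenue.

$407.51 thousand

Demand slope = (42.6 − 71.3)/(51 − 10) = −0.7, so P = 78.3 − 0.7Q.
Supply slope = (51.24 − 41.4)/(51 − 10) = 0.24, so P = 39 + 0.24Q.
Competitive equilibrium: 78.3 − 0.7Q = 39 + 0.24Q → Q* = 41.8085, P* = 49.034.
With the tax, the buyer price exceeds the seller price by 21.4: (78.3 − 0.7Q) − (39 + 0.24Q) = 21.4 → Q' = 19.0426.
Tax revenue = 21.4 × 19.0426 = $407.51 thousand.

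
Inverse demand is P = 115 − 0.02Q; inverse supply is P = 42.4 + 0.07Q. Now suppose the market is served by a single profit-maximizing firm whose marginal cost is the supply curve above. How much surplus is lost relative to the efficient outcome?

Competitive equilibrium: 115 − 0.02Q = 42.4 + 0.07Q → Q* = 806.6667, P* = 98.8667.
Marginal revenue: MR = 115 − 0.04Q. Set MR = MC: 115 − 0.04Q = 42.4 + 0.07Q → Q_m = 660.
Price P_m = 115 − 0.02·660 = 101.8; MC(Q_m) = 42.4 + 0.07·660 = 88.6.
Competitive Q* = 806.6667, so ΔQ = 146.6667; wedge = 101.8 − 88.6 = 13.2.
Deadweight loss = ½ × 146.6667 × 13.2 = 968.

968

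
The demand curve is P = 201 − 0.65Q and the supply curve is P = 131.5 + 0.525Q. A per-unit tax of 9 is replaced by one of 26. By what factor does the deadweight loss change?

Competitive equilibrium: 201 − 0.65Q = 131.5 + 0.525Q → Q* = 59.1489, P* = 162.5532.
For a per-unit tax t: ΔQ = t/1.175, so DWL = ½·t·(t/1.175) = t²/2.35.
At t = 9: DWL = 34.468. At t = 26: DWL = 287.660.
Ratio = (26/9)² = 8.346.

8.346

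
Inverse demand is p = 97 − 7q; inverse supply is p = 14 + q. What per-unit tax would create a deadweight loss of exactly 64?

32

Competitive equilibrium: 97 − 7q = 14 + q → q* = 10.375, p* = 24.375.
A tax t gives Δq = t/8 and wedge t, so DWL = t²/16.
t²/16 = 64 → t² = 1024 → t = 32.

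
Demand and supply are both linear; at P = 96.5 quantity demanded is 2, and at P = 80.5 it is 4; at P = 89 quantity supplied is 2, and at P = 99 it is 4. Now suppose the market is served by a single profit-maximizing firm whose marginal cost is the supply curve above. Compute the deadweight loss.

Demand slope = (80.5 − 96.5)/(4 − 2) = −8, so P = 112.5 − 8Q.
Supply slope = (99 − 89)/(4 − 2) = 5, so P = 79 + 5Q.
Competitive equilibrium: 112.5 − 8Q = 79 + 5Q → Q* = 2.5769, P* = 91.8846.
Marginal revenue: MR = 112.5 − 16Q. Set MR = MC: 112.5 − 16Q = 79 + 5Q → Q_m = 1.5952.
Price P_m = 112.5 − 8·1.5952 = 99.7384; MC(Q_m) = 79 + 5·1.5952 = 86.976.
Competitive Q* = 2.5769, so ΔQ = 0.9817; wedge = 99.7384 − 86.976 = 12.7624.
Deadweight loss = ½ × 0.9817 × 12.7624 = 6.26.

6.26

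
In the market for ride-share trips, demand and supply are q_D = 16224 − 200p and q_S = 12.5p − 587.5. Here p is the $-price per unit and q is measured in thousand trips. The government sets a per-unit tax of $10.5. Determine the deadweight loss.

$648.53 thousand

In inverse form: demand p = 81.12 − 0.005q, supply p = 47 + 0.08q.
Competitive equilibrium: 81.12 − 0.005q = 47 + 0.08q → q* = 401.4118, p* = 79.1129.
With the tax, the buyer price exceeds the seller price by 10.5: (81.12 − 0.005q) − (47 + 0.08q) = 10.5 → q' = 277.8824.
Δq = 401.4118 − 277.8824 = 123.5294; the wedge equals the tax, 10.5.
Deadweight loss = ½ × 123.5294 × 10.5 = $648.53 thousand.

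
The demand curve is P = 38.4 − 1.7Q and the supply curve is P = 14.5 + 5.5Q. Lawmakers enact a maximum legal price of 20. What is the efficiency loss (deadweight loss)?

19.37

Competitive equilibrium: 38.4 − 1.7Q = 14.5 + 5.5Q → Q* = 3.3194, P* = 32.7569.
At the ceiling P = 20, quantity supplied = (20 − 14.5)/5.5 = 1.
Willingness to pay at Q' = 1: 38.4 − 1.7·1 = 36.7.
ΔQ = 3.3194 − 1 = 2.3194; wedge = 36.7 − 20 = 16.7.
The triangle = ½ × 2.3194 × 16.7 = 19.37.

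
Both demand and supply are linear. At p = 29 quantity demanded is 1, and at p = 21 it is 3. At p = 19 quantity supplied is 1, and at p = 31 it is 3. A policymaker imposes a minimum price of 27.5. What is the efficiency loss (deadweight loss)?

Demand slope = (21 − 29)/(3 − 1) = −4, so p = 33 − 4q.
Supply slope = (31 − 19)/(3 − 1) = 6, so p = 13 + 6q.
Competitive equilibrium: 33 − 4q = 13 + 6q → q* = 2, p* = 25.
At the floor p = 27.5, quantity demanded = (33 − 27.5)/4 = 1.375.
Sellers' marginal cost at q' = 1.375: 13 + 6·1.375 = 21.25.
Δq = 2 − 1.375 = 0.625; wedge = 27.5 − 21.25 = 6.25.
DWL = ½ × 0.625 × 6.25 = 1.95.

1.95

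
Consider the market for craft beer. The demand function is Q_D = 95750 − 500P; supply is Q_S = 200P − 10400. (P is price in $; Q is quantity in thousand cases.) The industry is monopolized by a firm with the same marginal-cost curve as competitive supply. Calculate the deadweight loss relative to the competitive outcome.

$68642.86 thousand

In inverse form: demand P = 191.5 − 0.002Q, supply P = 52 + 0.005Q.
Competitive equilibrium: 191.5 − 0.002Q = 52 + 0.005Q → Q* = 19928.5714, P* = 151.6429.
Marginal revenue: MR = 191.5 − 0.004Q. Set MR = MC: 191.5 − 0.004Q = 52 + 0.005Q → Q_m = 15500.
Price P_m = 191.5 − 0.002·15500 = 160.5; MC(Q_m) = 52 + 0.005·15500 = 129.5.
Competitive Q* = 19928.5714, so ΔQ = 4428.5714; wedge = 160.5 − 129.5 = 31.
DWL = ½ × 4428.5714 × 31 = $68642.86 thousand.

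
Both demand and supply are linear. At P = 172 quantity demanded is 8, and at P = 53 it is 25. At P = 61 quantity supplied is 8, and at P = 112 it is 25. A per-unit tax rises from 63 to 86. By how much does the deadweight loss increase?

Demand slope = (53 − 172)/(25 − 8) = −7, so P = 228 − 7Q.
Supply slope = (112 − 61)/(25 − 8) = 3, so P = 37 + 3Q.
Competitive equilibrium: 228 − 7Q = 37 + 3Q → Q* = 19.1, P* = 94.3.
For a per-unit tax t: ΔQ = t/10, so DWL = ½·t·(t/10) = t²/20.
At t = 63: DWL = 198.45. At t = 86: DWL = 369.8.
Increase = 369.8 − 198.45 = 171.35.

171.35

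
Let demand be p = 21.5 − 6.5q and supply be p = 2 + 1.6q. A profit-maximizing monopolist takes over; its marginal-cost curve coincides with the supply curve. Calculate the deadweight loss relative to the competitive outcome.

Competitive equilibrium: 21.5 − 6.5q = 2 + 1.6q → q* = 2.4074, p* = 5.8519.
Marginal revenue: MR = 21.5 − 13q. Set MR = MC: 21.5 − 13q = 2 + 1.6q → q_m = 1.3356.
Price p_m = 21.5 − 6.5·1.3356 = 12.8186; MC(q_m) = 2 + 1.6·1.3356 = 4.137.
Competitive q* = 2.4074, so Δq = 1.0718; wedge = 12.8186 − 4.137 = 8.6816.
Welfare loss = ½ × 1.0718 × 8.6816 = 4.65.

4.65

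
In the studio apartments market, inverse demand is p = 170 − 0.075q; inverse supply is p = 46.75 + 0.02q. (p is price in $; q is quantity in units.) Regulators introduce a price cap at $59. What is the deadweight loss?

$22279.63

Competitive equilibrium: 170 − 0.075q = 46.75 + 0.02q → q* = 1297.3684, p* = 72.6974.
At the ceiling p = 59, quantity supplied = (59 − 46.75)/0.02 = 612.5.
Willingness to pay at q' = 612.5: 170 − 0.075·612.5 = 124.0625.
Δq = 1297.3684 − 612.5 = 684.8684; wedge = 124.0625 − 59 = 65.0625.
Welfare loss = ½ × 684.8684 × 65.0625 = $22279.63.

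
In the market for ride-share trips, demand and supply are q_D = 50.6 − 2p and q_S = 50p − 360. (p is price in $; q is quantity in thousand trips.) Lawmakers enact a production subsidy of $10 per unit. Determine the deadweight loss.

$96.15 thousand

In inverse form: demand p = 25.3 − 0.5q, supply p = 7.2 + 0.02q.
Competitive equilibrium: 25.3 − 0.5q = 7.2 + 0.02q → q* = 34.8077, p* = 7.8962.
The subsidy lowers effective supply by 10: p = 0.02q − 2.8.
New quantity: 25.3 − 0.5q = 0.02q − 2.8 → q' = 54.0385.
Overproduction Δq = 54.0385 − 34.8077 = 19.2308; wedge = subsidy = 10.
Welfare loss = ½ × 19.2308 × 10 = $96.15 thousand.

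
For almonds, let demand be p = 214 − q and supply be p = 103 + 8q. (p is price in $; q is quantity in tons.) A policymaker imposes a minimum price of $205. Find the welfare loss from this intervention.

Competitive equilibrium: 214 − q = 103 + 8q → q* = 12.3333, p* = 201.6667.
At the floor p = 205, quantity demanded = (214 − 205)/1 = 9.
Sellers' marginal cost at q' = 9: 103 + 8·9 = 175.
Δq = 12.3333 − 9 = 3.3333; wedge = 205 − 175 = 30.
The triangle = ½ × 3.3333 × 30 = $50.

$50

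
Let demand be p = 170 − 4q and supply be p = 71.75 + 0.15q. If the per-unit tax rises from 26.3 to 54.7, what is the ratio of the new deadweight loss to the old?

Competitive equilibrium: 170 − 4q = 71.75 + 0.15q → q* = 23.6747, p* = 75.3012.
For a per-unit tax t: Δq = t/4.15, so DWL = ½·t·(t/4.15) = t²/8.3.
At t = 26.3: DWL = 83.336. At t = 54.7: DWL = 360.493.
Ratio = (54.7/26.3)² = 4.326.

4.326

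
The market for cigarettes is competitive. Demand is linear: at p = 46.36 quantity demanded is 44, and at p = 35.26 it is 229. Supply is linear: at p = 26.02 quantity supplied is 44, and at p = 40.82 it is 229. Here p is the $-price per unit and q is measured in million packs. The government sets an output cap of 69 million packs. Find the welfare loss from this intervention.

Demand slope = (35.26 − 46.36)/(229 − 44) = −0.06, so p = 49 − 0.06q.
Supply slope = (40.82 − 26.02)/(229 − 44) = 0.08, so p = 22.5 + 0.08q.
Competitive equilibrium: 49 − 0.06q = 22.5 + 0.08q → q* = 189.2857, p* = 37.6429.
At q = 69: demand price = 49 − 0.06·69 = 44.86; supply price = 22.5 + 0.08·69 = 28.02.
Δq = 189.2857 − 69 = 120.2857; wedge = 44.86 − 28.02 = 16.84.
The triangle = ½ × 120.2857 × 16.84 = $1012.81 million.

$1012.81 million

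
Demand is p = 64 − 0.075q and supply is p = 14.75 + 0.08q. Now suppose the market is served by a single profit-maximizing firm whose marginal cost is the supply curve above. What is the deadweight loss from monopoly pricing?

831.99

Competitive equilibrium: 64 − 0.075q = 14.75 + 0.08q → q* = 317.7419, p* = 40.1694.
Marginal revenue: MR = 64 − 0.15q. Set MR = MC: 64 − 0.15q = 14.75 + 0.08q → q_m = 214.1304.
Price p_m = 64 − 0.075·214.1304 = 47.9402; MC(q_m) = 14.75 + 0.08·214.1304 = 31.8804.
Competitive q* = 317.7419, so Δq = 103.6115; wedge = 47.9402 − 31.8804 = 16.0598.
Welfare loss = ½ × 103.6115 × 16.0598 = 831.99.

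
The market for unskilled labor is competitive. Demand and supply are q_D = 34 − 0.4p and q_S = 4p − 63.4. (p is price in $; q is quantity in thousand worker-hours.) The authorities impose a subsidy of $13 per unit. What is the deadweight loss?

In inverse form: demand p = 85 − 2.5q, supply p = 15.85 + 0.25q.
Competitive equilibrium: 85 − 2.5q = 15.85 + 0.25q → q* = 25.1455, p* = 22.1364.
The subsidy lowers effective supply by 13: p = 2.85 + 0.25q.
New quantity: 85 − 2.5q = 2.85 + 0.25q → q' = 29.8727.
Overproduction Δq = 29.8727 − 25.1455 = 4.7272; wedge = subsidy = 13.
Welfare loss = ½ × 4.7272 × 13 = $30.73 thousand.

$30.73 thousand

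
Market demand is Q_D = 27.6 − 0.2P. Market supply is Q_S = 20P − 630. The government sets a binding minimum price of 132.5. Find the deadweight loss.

In inverse form: demand P = 138 − 5Q, supply P = 31.5 + 0.05Q.
Competitive equilibrium: 138 − 5Q = 31.5 + 0.05Q → Q* = 21.0891, P* = 32.5545.
At the floor P = 132.5, quantity demanded = (138 − 132.5)/5 = 1.1.
Sellers' marginal cost at Q' = 1.1: 31.5 + 0.05·1.1 = 31.555.
ΔQ = 21.0891 − 1.1 = 19.9891; wedge = 132.5 − 31.555 = 100.945.
DWL = ½ × 19.9891 × 100.945 = 1008.90.

1008.90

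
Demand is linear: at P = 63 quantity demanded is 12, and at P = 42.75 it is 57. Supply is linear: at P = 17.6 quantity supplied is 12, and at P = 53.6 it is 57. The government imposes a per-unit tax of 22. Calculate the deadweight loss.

Demand slope = (42.75 − 63)/(57 − 12) = −0.45, so P = 68.4 − 0.45Q.
Supply slope = (53.6 − 17.6)/(57 − 12) = 0.8, so P = 8 + 0.8Q.
Competitive equilibrium: 68.4 − 0.45Q = 8 + 0.8Q → Q* = 48.32, P* = 46.656.
With the tax, the buyer price exceeds the seller price by 22: (68.4 − 0.45Q) − (8 + 0.8Q) = 22 → Q' = 30.72.
ΔQ = 48.32 − 30.72 = 17.6; the wedge equals the tax, 22.
The triangle = ½ × 17.6 × 22 = 193.60.

193.60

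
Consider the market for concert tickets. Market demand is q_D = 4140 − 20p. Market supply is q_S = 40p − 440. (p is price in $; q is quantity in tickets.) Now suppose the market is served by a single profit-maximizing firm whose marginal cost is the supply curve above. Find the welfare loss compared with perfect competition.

In inverse form: demand p = 207 − 0.05q, supply p = 11 + 0.025q.
Competitive equilibrium: 207 − 0.05q = 11 + 0.025q → q* = 2613.3333, p* = 76.3333.
Marginal revenue: MR = 207 − 0.1q. Set MR = MC: 207 − 0.1q = 11 + 0.025q → q_m = 1568.
Price p_m = 207 − 0.05·1568 = 128.6; MC(q_m) = 11 + 0.025·1568 = 50.2.
Competitive q* = 2613.3333, so Δq = 1045.3333; wedge = 128.6 − 50.2 = 78.4.
DWL = ½ × 1045.3333 × 78.4 = $40977.07.

$40977.07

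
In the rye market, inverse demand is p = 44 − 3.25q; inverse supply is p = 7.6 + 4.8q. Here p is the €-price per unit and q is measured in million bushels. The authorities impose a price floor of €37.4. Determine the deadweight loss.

Competitive equilibrium: 44 − 3.25q = 7.6 + 4.8q → q* = 4.5217, p* = 29.3043.
At the floor p = 37.4, quantity demanded = (44 − 37.4)/3.25 = 2.0308.
Sellers' marginal cost at q' = 2.0308: 7.6 + 4.8·2.0308 = 17.3478.
Δq = 4.5217 − 2.0308 = 2.4909; wedge = 37.4 − 17.3478 = 20.0522.
The triangle = ½ × 2.4909 × 20.0522 = €24.97 million.

€24.97 million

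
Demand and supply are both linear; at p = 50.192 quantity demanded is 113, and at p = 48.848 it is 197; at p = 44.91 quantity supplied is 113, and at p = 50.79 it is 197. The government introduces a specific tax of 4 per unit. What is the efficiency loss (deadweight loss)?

93.02

Demand slope = (48.848 − 50.192)/(197 − 113) = −0.016, so p = 52 − 0.016q.
Supply slope = (50.79 − 44.91)/(197 − 113) = 0.07, so p = 37 + 0.07q.
Competitive equilibrium: 52 − 0.016q = 37 + 0.07q → q* = 174.4186, p* = 49.2093.
With the tax, the buyer price exceeds the seller price by 4: (52 − 0.016q) − (37 + 0.07q) = 4 → q' = 127.907.
Δq = 174.4186 − 127.907 = 46.5116; the wedge equals the tax, 4.
Welfare loss = ½ × 46.5116 × 4 = 93.02.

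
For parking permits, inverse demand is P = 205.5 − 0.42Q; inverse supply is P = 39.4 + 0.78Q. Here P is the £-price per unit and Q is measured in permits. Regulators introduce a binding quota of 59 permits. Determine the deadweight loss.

£3784.20

Competitive equilibrium: 205.5 − 0.42Q = 39.4 + 0.78Q → Q* = 138.41667, P* = 147.365.
At Q = 59: demand price = 205.5 − 0.42·59 = 180.72; supply price = 39.4 + 0.78·59 = 85.42.
ΔQ = 138.41667 − 59 = 79.41667; wedge = 180.72 − 85.42 = 95.3.
Welfare loss = ½ × 79.41667 × 95.3 = £3784.20.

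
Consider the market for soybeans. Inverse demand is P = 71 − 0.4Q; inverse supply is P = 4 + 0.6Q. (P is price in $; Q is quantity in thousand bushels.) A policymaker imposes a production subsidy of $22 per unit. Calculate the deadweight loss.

Competitive equilibrium: 71 − 0.4Q = 4 + 0.6Q → Q* = 67, P* = 44.2.
The subsidy lowers effective supply by 22: P = 0.6Q − 18.
New quantity: 71 − 0.4Q = 0.6Q − 18 → Q' = 89.
Overproduction ΔQ = 89 − 67 = 22; wedge = subsidy = 22.
Welfare loss = ½ × 22 × 22 = $242 thousand.

$242 thousand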